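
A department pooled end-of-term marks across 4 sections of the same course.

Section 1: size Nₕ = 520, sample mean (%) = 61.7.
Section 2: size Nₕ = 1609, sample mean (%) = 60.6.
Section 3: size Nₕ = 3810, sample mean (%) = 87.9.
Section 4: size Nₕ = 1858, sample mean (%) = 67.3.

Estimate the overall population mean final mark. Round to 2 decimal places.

N = 520 + 1609 + 3810 + 1858 = 7797.
Overall mean = Σ (Nₕ/N)·x̄ₕ — weight by population share, not a simple average.
Σ Nₕx̄ₕ = 520·61.7 + 1609·60.6 + 3810·87.9 + 1858·67.3 = 32084 + 97505.4 + 334899 + 125043.4 = 589531.8.
Divide by N: 589531.8 / 7797 = 75.6101... → 75.61.

75.61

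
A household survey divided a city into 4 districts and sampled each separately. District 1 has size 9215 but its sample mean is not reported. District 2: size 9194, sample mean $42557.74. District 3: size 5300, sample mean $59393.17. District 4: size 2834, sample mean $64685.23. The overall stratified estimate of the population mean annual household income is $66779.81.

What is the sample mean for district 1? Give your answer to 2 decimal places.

Σ Nₕx̄ₕ = N·μ, so 9215·x̄_1 = 26543·66779.81 − (9194·42557.74 + 5300·59393.17 + 2834·64685.23).
= 1772536496.83 − 889377604.38 = 883158892.45.
x̄_1 = 883158892.45 / 9215 = 95839.2721... → 95839.27.

95839.27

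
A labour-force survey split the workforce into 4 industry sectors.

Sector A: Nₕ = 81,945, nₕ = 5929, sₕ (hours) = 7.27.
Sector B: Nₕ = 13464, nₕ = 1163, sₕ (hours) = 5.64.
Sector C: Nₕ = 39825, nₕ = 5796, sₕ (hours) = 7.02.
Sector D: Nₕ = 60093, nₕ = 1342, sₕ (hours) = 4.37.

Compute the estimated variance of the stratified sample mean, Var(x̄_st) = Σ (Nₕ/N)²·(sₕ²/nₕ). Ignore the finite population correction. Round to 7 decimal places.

N = 195327; Wₕ = Nₕ/N.
sector A: (81945/195327)²·7.27²/5929 = 0.0015689450
sector B: (13464/195327)²·5.64²/1163 = 0.0001299577
sector C: (39825/195327)²·7.02²/5796 = 0.0003534540
sector D: (60093/195327)²·4.37²/1342 = 0.0013468945
Sum = 0.0033992512 → 0.0033993.

0.0033993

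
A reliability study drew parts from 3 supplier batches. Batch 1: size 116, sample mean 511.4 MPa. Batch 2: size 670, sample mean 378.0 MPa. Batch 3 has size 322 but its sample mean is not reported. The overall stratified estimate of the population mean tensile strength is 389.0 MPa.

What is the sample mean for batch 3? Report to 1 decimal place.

367.8

N = 116 + 670 + 322 = 1108.
Overall total = μ·N = 389.0·1108 = 431012.
Subtract the known strata: 116·511.4 + 670·378.0 = 312582.4.
Remaining total for batch 3: 431012 − 312582.4 = 118429.6.
Divide by its size: 118429.6 / 322 = 367.794... → 367.8.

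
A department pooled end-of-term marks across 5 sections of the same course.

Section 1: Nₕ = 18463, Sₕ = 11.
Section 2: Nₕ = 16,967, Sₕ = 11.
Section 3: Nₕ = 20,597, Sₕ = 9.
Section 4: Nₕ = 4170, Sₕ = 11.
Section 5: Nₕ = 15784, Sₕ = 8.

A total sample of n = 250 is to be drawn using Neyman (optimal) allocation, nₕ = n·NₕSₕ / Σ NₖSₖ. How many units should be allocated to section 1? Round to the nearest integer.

1: NₕSₕ = 18463·11 = 203093
2: NₕSₕ = 16967·11 = 186637
3: NₕSₕ = 20597·9 = 185373
4: NₕSₕ = 4170·11 = 45870
5: NₕSₕ = 15784·8 = 126272
Σ NₕSₕ = 747245.
n_1 = 250·203093/747245 = 67.947... → 68.

68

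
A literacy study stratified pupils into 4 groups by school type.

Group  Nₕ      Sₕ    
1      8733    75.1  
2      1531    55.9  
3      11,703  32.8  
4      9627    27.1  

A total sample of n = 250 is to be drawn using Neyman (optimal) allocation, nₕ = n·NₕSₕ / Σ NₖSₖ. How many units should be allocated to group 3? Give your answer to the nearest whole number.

Σ NₕSₕ = 8733·75.1 + 1531·55.9 + 11703·32.8 + 9627·27.1 = 1386181.3.
Share for 3: 383858.4/1386181.3 = 0.27692.
n_3 = 250 × 0.27692 = 69.229... → 69.

69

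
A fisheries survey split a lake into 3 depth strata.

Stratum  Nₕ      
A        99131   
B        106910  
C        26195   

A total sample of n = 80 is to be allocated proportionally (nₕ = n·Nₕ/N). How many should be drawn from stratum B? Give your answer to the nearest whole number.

37

Share of stratum B = 106910/232236 = 0.46035.
Allocate 80 × 0.46035 = 36.828... → 37.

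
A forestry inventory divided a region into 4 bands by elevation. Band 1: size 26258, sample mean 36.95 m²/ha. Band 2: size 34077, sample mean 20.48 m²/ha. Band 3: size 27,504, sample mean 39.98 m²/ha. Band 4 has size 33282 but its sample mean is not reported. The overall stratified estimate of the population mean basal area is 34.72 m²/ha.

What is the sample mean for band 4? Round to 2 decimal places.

43.19

N = 26258 + 34077 + 27504 + 33282 = 121121.
Overall total = μ·N = 34.72·121121 = 4205321.12.
Subtract the known strata: 26258·36.95 + 34077·20.48 + 27504·39.98 = 2767739.98.
Remaining total for band 4: 4205321.12 − 2767739.98 = 1437581.14.
Divide by its size: 1437581.14 / 33282 = 43.1940... → 43.19.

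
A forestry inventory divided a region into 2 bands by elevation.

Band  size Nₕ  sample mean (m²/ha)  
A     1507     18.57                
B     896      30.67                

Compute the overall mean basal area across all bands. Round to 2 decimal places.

x̄_st = (Σ Nₕx̄ₕ) / (Σ Nₕ) = (1507·18.57 + 896·30.67) / 2403
= 55465.31 / 2403 = 23.0817... → 23.08.

23.08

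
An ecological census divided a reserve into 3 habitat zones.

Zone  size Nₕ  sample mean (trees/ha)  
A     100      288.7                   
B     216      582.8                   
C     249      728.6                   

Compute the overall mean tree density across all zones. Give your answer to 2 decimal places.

595.00

N = 565; weights Wₕ = Nₕ/N = (0.1770, 0.3823, 0.4407).
x̄_st = Σ Wₕ·x̄ₕ = 0.1770·288.7 + 0.3823·582.8 + 0.4407·728.6 ≈ 595.0021...
→ 595.00.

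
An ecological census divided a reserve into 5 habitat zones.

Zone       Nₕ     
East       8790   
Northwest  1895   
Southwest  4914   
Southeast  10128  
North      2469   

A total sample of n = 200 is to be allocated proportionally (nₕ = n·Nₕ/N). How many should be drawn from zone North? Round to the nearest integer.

18

Share of zone North = 2469/28196 = 0.08757.
Allocate 200 × 0.08757 = 17.513... → 18.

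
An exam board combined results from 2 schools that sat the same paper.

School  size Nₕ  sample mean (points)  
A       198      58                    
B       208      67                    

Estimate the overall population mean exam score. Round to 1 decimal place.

62.6

N = 406; weights Wₕ = Nₕ/N = (0.4877, 0.5123).
x̄_st = Σ Wₕ·x̄ₕ = 0.4877·58 + 0.5123·67 ≈ 62.611...
→ 62.6.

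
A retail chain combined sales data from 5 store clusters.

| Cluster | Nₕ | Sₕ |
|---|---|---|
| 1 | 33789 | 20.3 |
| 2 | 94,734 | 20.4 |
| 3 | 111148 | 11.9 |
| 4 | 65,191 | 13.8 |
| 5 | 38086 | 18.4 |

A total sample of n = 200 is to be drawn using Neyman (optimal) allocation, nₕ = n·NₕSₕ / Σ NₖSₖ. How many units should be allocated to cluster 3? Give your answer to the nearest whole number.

48

Σ NₕSₕ = 33789·20.3 + 94734·20.4 + 111148·11.9 + 65191·13.8 + 38086·18.4 = 5541569.7.
Share for 3: 1322661.2/5541569.7 = 0.23868.
n_3 = 200 × 0.23868 = 47.736... → 48.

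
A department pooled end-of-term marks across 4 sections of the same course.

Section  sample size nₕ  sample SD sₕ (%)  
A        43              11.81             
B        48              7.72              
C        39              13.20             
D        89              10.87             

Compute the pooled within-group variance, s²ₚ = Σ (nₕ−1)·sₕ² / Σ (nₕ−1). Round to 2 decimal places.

119.43

A: (43−1)·11.81² = 42·139.4761 = 5857.9962
B: (48−1)·7.72² = 47·59.5984 = 2801.1248
C: (39−1)·13.20² = 38·174.24 = 6621.12
D: (89−1)·10.87² = 88·118.1569 = 10397.8072
Numerator = 25678.0482; denominator = Σ(nₕ−1) = 215.
s²ₚ = 25678.0482/215 = 119.4328... → 119.43.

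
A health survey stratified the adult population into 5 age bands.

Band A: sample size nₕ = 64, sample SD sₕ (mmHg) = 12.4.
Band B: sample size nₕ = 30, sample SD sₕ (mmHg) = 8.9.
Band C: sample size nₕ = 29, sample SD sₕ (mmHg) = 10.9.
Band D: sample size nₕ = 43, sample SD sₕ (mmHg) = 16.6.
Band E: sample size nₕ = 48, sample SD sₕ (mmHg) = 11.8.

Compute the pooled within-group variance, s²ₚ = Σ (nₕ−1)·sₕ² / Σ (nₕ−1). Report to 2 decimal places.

159.94

Degrees of freedom: 63 + 29 + 28 + 42 + 47 = 209.
Σ(nₕ−1)sₕ² = 63·153.76 + 29·79.21 + 28·118.81 + 42·275.56 + 47·139.24 = 33428.45.
s²ₚ = 33428.45 / 209 = 159.9447... → 159.94.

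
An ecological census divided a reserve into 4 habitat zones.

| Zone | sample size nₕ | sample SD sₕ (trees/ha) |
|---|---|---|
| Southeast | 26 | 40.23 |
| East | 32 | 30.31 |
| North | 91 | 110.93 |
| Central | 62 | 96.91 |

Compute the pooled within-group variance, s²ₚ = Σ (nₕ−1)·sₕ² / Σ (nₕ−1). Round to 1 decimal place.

Southeast: (26−1)·40.23² = 25·1618.4529 = 40461.3225
East: (32−1)·30.31² = 31·918.6961 = 28479.5791
North: (91−1)·110.93² = 90·12305.4649 = 1107491.841
Central: (62−1)·96.91² = 61·9391.5481 = 572884.4341
Numerator = 1749317.1767; denominator = Σ(nₕ−1) = 207.
s²ₚ = 1749317.1767/207 = 8450.808... → 8450.8.

8450.8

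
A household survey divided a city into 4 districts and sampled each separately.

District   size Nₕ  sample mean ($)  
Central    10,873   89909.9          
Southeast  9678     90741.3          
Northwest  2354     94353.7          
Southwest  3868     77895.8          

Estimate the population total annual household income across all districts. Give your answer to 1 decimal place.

2379194208.3

Population total = Σ Nₕ·x̄ₕ (each stratum's size times its mean).
10873·89909.9 + 9678·90741.3 + 2354·94353.7 + 3868·77895.8 = 977590342.7 + 878194301.4 + 222108609.8 + 301300954.4 = 2379194208.3.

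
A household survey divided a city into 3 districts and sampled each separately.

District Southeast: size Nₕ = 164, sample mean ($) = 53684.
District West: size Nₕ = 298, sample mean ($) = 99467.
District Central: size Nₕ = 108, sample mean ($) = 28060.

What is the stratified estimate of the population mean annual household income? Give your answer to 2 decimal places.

72764.60

N = 164 + 298 + 108 = 570.
Weight each subgroup mean by Nₕ/N and sum.
Σ Nₕx̄ₕ = 164·53684 + 298·99467 + 108·28060 = 8804176 + 29641166 + 3030480 = 41475822.
Divide by N: 41475822 / 570 = 72764.6 → 72764.60.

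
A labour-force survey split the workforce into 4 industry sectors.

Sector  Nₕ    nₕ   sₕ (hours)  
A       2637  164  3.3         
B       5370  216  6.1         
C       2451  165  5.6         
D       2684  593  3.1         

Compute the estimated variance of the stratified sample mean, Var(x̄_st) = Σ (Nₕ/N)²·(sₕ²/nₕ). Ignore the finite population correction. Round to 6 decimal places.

N = 13142. Term for each stratum: Wₕ²sₕ²/nₕ.
Var(x̄_st) = 0.002673507 + 0.028762827 + 0.006610827 + 0.000675944 = 0.038723105 → 0.038723.

0.038723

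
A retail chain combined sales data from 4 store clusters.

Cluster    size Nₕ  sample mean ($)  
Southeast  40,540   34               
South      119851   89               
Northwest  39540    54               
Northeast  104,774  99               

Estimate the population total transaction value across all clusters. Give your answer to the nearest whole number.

24552885

Southeast: 40540·34 = 1378360
South: 119851·89 = 10666739
Northwest: 39540·54 = 2135160
Northeast: 104774·99 = 10372626
τ̂ = Σ Nₕx̄ₕ = 24552885.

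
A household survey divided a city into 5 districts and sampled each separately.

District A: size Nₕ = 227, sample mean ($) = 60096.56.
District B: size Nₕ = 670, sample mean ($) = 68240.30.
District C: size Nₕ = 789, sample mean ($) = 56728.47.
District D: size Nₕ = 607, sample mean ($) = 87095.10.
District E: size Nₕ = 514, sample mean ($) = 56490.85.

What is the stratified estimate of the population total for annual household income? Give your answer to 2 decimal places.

186024705.55

A: 227·60096.56 = 13641919.12
B: 670·68240.30 = 45721001
C: 789·56728.47 = 44758762.83
D: 607·87095.10 = 52866725.7
E: 514·56490.85 = 29036296.9
τ̂ = Σ Nₕx̄ₕ = 186024705.55.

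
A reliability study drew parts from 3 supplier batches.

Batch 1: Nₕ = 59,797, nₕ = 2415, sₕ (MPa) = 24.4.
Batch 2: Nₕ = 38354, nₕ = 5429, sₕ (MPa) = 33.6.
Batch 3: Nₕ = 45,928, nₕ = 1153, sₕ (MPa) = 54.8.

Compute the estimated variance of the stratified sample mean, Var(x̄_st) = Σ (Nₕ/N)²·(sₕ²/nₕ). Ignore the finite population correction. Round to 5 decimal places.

0.32186

N = 144079. Term for each stratum: Wₕ²sₕ²/nₕ.
Var(x̄_st) = 0.04246391 + 0.01473597 + 0.26465829 = 0.32185817 → 0.32186.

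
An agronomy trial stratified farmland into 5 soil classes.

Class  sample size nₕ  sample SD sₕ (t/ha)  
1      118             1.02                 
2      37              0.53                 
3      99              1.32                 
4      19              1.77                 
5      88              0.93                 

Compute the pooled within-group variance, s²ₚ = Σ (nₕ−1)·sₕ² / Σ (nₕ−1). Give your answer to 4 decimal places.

1.2198

1: (118−1)·1.02² = 117·1.0404 = 121.7268
2: (37−1)·0.53² = 36·0.2809 = 10.1124
3: (99−1)·1.32² = 98·1.7424 = 170.7552
4: (19−1)·1.77² = 18·3.1329 = 56.3922
5: (88−1)·0.93² = 87·0.8649 = 75.2463
Numerator = 434.2329; denominator = Σ(nₕ−1) = 356.
s²ₚ = 434.2329/356 = 1.219755... → 1.2198.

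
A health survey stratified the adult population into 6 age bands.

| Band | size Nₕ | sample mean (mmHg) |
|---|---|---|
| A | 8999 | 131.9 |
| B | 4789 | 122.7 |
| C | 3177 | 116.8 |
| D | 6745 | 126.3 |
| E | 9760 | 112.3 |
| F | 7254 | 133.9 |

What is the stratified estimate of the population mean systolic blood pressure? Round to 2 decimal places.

x̄_st = (Σ Nₕx̄ₕ) / (Σ Nₕ) = (8999·131.9 + 4789·122.7 + 3177·116.8 + 6745·126.3 + 9760·112.3 + 7254·133.9) / 40724
= 5064904.1 / 40724 = 124.3715... → 124.37.

124.37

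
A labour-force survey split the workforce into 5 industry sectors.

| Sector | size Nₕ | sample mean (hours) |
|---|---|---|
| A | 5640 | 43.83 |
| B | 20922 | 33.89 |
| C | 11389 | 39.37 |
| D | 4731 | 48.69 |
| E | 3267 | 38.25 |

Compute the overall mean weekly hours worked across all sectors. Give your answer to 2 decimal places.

x̄_st = (Σ Nₕx̄ₕ) / (Σ Nₕ) = (5640·43.83 + 20922·33.89 + 11389·39.37 + 4731·48.69 + 3267·38.25) / 45949
= 1759947.85 / 45949 = 38.3022... → 38.30.

38.30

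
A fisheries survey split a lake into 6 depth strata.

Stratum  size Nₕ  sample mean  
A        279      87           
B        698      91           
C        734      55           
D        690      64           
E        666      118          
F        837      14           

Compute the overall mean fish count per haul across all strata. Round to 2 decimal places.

N = 3904; weights Wₕ = Nₕ/N = (0.0715, 0.1788, 0.1880, 0.1767, 0.1706, 0.2144).
x̄_st = Σ Wₕ·x̄ₕ = 0.0715·87 + 0.1788·91 + 0.1880·55 + 0.1767·64 + 0.1706·118 + 0.2144·14 ≈ 67.2713...
→ 67.27.

67.27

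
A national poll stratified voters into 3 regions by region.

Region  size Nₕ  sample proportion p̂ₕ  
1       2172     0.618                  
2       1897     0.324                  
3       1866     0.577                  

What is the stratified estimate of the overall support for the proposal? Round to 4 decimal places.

0.5111

Wₕ = Nₕ/N with N = 5935: 0.3660, 0.3196, 0.3144.
p̂_st = 0.3660·0.618 + 0.3196·0.324 + 0.3144·0.577 ≈ 0.511138... → 0.5111.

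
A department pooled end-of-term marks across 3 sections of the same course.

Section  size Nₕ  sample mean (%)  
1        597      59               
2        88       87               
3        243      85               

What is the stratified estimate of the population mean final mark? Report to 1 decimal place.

68.5

N = 597 + 88 + 243 = 928.
Overall mean = Σ (Nₕ/N)·x̄ₕ — weight by population share, not a simple average.
Σ Nₕx̄ₕ = 597·59 + 88·87 + 243·85 = 35223 + 7656 + 20655 = 63534.
Divide by N: 63534 / 928 = 68.463... → 68.5.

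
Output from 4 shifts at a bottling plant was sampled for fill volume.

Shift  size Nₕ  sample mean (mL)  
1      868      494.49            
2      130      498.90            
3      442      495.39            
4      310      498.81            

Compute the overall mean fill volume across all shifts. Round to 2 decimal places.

495.81

x̄_st = (Σ Nₕx̄ₕ) / (Σ Nₕ) = (868·494.49 + 130·498.90 + 442·495.39 + 310·498.81) / 1750
= 867667.8 / 1750 = 495.8102... → 495.81.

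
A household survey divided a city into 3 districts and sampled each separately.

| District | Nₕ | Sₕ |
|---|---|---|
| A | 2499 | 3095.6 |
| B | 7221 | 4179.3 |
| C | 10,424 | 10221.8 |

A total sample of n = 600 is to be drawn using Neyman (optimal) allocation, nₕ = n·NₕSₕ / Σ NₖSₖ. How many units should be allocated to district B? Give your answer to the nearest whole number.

125

A: NₕSₕ = 2499·3095.6 = 7735904.4
B: NₕSₕ = 7221·4179.3 = 30178725.3
C: NₕSₕ = 10424·10221.8 = 106552043.2
Σ NₕSₕ = 144466672.9.
n_B = 600·30178725.3/144466672.9 = 125.338... → 125.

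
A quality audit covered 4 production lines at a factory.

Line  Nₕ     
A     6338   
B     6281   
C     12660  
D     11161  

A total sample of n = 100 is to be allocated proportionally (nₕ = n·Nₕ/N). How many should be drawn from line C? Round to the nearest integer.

N = 6338 + 6281 + 12660 + 11161 = 36440.
n_C = 100·12660/36440 = 34.742... → 35.

35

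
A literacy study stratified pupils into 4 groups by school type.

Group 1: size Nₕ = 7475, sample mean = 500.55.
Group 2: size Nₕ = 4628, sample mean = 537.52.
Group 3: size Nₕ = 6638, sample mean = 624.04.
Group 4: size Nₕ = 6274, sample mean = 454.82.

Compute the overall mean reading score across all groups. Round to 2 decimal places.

528.69

N = 25015; weights Wₕ = Nₕ/N = (0.2988, 0.1850, 0.2654, 0.2508).
x̄_st = Σ Wₕ·x̄ₕ = 0.2988·500.55 + 0.1850·537.52 + 0.2654·624.04 + 0.2508·454.82 ≈ 528.6897...
→ 528.69.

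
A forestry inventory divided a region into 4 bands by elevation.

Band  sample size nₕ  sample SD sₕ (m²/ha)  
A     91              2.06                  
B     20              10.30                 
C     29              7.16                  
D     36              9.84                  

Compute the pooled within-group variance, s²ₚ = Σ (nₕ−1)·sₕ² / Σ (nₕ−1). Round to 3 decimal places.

A: (91−1)·2.06² = 90·4.2436 = 381.924
B: (20−1)·10.30² = 19·106.09 = 2015.71
C: (29−1)·7.16² = 28·51.2656 = 1435.4368
D: (36−1)·9.84² = 35·96.8256 = 3388.896
Numerator = 7221.9668; denominator = Σ(nₕ−1) = 172.
s²ₚ = 7221.9668/172 = 41.98818... → 41.988.

41.988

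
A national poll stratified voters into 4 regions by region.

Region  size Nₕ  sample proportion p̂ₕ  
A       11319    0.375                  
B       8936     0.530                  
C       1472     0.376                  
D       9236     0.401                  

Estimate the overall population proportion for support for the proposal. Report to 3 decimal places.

Wₕ = Nₕ/N with N = 30963: 0.3656, 0.2886, 0.0475, 0.2983.
p̂_st = 0.3656·0.375 + 0.2886·0.530 + 0.0475·0.376 + 0.2983·0.401 ≈ 0.42754... → 0.428.

0.428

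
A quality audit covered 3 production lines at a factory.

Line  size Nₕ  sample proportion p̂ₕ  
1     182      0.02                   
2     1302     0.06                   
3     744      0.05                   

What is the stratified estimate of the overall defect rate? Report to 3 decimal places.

N = 182 + 1302 + 744 = 2228.
Overall proportion = Σ (Nₕ/N)·p̂ₕ.
Σ Nₕp̂ₕ = 3.64 + 78.12 + 37.2 = 118.96.
118.96 / 2228 = 0.05339... → 0.053.

0.053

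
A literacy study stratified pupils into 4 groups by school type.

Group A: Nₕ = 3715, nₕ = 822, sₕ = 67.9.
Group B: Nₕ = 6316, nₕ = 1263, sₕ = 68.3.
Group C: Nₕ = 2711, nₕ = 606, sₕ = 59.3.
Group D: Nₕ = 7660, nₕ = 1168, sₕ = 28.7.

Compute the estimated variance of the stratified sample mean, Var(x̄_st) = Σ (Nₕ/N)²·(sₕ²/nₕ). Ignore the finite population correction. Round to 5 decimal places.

N = 20402. Term for each stratum: Wₕ²sₕ²/nₕ.
Var(x̄_st) = 0.18596871 + 0.35397844 + 0.10245905 + 0.09941067 = 0.74181687 → 0.74182.

0.74182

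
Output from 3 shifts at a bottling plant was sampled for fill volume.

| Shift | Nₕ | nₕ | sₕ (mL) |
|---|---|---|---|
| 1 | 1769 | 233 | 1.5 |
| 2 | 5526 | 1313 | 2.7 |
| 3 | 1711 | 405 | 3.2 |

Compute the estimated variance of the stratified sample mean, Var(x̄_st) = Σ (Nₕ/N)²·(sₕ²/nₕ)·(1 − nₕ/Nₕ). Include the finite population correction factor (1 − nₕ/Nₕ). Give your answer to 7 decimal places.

N = 9006; Wₕ = Nₕ/N.
shift 1: (1769/9006)²·1.5²/233·(1 − 233/1769) = 0.0003235056
shift 2: (5526/9006)²·2.7²/1313·(1 − 1313/5526) = 0.0015936805
shift 3: (1711/9006)²·3.2²/405·(1 − 405/1711) = 0.0006965852
Sum = 0.0026137712 → 0.0026138.

0.0026138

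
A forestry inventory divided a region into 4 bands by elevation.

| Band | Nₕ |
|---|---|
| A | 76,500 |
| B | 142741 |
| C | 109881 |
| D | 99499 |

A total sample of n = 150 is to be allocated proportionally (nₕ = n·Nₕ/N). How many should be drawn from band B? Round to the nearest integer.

Share of band B = 142741/428621 = 0.33302.
Allocate 150 × 0.33302 = 49.954... → 50.

50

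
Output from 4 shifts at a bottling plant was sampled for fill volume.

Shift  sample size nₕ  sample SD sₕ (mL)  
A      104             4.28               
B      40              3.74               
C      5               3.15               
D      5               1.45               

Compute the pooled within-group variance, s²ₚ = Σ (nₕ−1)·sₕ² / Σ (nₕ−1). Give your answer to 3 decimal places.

Degrees of freedom: 103 + 39 + 4 + 4 = 150.
Σ(nₕ−1)sₕ² = 103·18.3184 + 39·13.9876 + 4·9.9225 + 4·2.1025 = 2480.4116.
s²ₚ = 2480.4116 / 150 = 16.53608... → 16.536.

16.536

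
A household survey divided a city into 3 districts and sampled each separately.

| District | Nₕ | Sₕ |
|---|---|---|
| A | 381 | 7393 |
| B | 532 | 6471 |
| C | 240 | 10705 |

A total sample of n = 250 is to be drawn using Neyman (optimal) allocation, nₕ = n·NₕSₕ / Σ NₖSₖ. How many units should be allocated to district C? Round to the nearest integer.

A: NₕSₕ = 381·7393 = 2816733
B: NₕSₕ = 532·6471 = 3442572
C: NₕSₕ = 240·10705 = 2569200
Σ NₕSₕ = 8828505.
n_C = 250·2569200/8828505 = 72.753... → 73.

73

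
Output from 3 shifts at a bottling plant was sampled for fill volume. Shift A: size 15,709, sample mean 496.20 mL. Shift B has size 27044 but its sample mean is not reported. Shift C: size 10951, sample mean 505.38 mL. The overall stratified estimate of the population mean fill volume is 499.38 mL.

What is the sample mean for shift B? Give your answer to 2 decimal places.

N = 15709 + 27044 + 10951 = 53704.
Overall total = μ·N = 499.38·53704 = 26818703.52.
Subtract the known strata: 15709·496.20 + 10951·505.38 = 13329222.18.
Remaining total for shift B: 26818703.52 − 13329222.18 = 13489481.34.
Divide by its size: 13489481.34 / 27044 = 498.7976... → 498.80.

498.80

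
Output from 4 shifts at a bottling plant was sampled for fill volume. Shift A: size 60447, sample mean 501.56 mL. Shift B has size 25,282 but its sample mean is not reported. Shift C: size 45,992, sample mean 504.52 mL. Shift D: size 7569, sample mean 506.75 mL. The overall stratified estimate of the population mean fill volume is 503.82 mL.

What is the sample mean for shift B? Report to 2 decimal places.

N = 60447 + 25282 + 45992 + 7569 = 139290.
Overall total = μ·N = 503.82·139290 = 70177087.8.
Subtract the known strata: 60447·501.56 + 45992·504.52 + 7569·506.75 = 57357271.91.
Remaining total for shift B: 70177087.8 − 57357271.91 = 12819815.89.
Divide by its size: 12819815.89 / 25282 = 507.0729... → 507.07.

507.07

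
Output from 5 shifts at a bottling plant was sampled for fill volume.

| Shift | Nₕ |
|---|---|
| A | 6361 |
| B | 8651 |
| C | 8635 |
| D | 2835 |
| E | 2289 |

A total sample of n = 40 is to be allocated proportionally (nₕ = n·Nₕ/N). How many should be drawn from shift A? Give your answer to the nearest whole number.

9

Share of shift A = 6361/28771 = 0.22109.
Allocate 40 × 0.22109 = 8.844... → 9.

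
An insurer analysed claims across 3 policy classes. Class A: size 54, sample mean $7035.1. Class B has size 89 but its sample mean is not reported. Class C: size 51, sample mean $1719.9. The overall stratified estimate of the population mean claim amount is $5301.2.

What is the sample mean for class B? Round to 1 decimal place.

N = 54 + 89 + 51 = 194.
Overall total = μ·N = 5301.2·194 = 1028432.8.
Subtract the known strata: 54·7035.1 + 51·1719.9 = 467610.3.
Remaining total for class B: 1028432.8 − 467610.3 = 560822.5.
Divide by its size: 560822.5 / 89 = 6301.376... → 6301.4.

6301.4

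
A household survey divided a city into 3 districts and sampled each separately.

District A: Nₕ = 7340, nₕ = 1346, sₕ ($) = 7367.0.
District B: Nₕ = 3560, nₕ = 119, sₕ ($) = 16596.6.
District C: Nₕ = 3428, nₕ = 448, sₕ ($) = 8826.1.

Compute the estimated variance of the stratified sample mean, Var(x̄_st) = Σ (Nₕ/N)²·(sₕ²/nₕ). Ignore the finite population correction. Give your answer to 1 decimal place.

N = 14328; Wₕ = Nₕ/N.
district A: (7340/14328)²·7367.0²/1346 = 10581.7441
district B: (3560/14328)²·16596.6²/119 = 142896.0233
district C: (3428/14328)²·8826.1²/448 = 9953.3701
Sum = 163431.1376 → 163431.1.

163431.1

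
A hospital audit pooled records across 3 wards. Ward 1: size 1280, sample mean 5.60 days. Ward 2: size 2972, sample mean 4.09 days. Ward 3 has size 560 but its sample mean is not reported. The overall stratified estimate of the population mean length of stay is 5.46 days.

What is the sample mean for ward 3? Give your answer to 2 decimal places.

Σ Nₕx̄ₕ = N·μ, so 560·x̄_3 = 4812·5.46 − (1280·5.60 + 2972·4.09).
= 26273.52 − 19323.48 = 6950.04.
x̄_3 = 6950.04 / 560 = 12.4108... → 12.41.

12.41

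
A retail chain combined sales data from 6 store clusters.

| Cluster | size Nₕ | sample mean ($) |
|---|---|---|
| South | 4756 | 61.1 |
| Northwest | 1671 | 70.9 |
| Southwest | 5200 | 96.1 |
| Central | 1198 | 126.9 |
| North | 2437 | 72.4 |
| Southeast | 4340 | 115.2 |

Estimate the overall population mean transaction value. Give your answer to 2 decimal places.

N = 19602; weights Wₕ = Nₕ/N = (0.2426, 0.0852, 0.2653, 0.0611, 0.1243, 0.2214).
x̄_st = Σ Wₕ·x̄ₕ = 0.2426·61.1 + 0.0852·70.9 + 0.2653·96.1 + 0.0611·126.9 + 0.1243·72.4 + 0.2214·115.2 ≈ 88.6246...
→ 88.62.

88.62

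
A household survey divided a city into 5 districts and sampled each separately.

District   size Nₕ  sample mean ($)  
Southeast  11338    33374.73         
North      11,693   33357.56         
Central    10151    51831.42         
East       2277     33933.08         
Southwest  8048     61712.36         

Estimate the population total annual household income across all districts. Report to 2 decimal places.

Population total = Σ Nₕ·x̄ₕ (each stratum's size times its mean).
11338·33374.73 + 11693·33357.56 + 10151·51831.42 + 2277·33933.08 + 8048·61712.36 = 378402688.74 + 390049949.08 + 526140744.42 + 77265623.16 + 496661073.28 = 1868520078.68.

1868520078.68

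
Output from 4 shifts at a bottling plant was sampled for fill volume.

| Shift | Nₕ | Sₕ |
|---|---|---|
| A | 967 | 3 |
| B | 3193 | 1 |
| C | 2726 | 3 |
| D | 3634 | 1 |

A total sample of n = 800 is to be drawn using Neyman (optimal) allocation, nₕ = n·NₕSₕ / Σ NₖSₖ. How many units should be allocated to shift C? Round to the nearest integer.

A: NₕSₕ = 967·3 = 2901
B: NₕSₕ = 3193·1 = 3193
C: NₕSₕ = 2726·3 = 8178
D: NₕSₕ = 3634·1 = 3634
Σ NₕSₕ = 17906.
n_C = 800·8178/17906 = 365.375... → 365.

365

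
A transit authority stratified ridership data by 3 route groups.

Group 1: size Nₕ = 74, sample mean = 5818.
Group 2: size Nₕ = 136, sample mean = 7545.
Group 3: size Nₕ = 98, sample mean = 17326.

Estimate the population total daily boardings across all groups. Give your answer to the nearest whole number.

Population total = Σ Nₕ·x̄ₕ (each stratum's size times its mean).
74·5818 + 136·7545 + 98·17326 = 430532 + 1026120 + 1697948 = 3154600.

3154600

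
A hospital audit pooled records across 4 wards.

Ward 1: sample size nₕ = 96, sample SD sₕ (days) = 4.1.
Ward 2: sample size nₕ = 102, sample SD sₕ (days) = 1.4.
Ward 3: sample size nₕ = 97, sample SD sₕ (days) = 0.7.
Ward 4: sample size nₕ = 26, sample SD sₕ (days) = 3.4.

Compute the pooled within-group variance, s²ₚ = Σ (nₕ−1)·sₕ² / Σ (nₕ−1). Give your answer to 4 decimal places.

Degrees of freedom: 95 + 101 + 96 + 25 = 317.
Σ(nₕ−1)sₕ² = 95·16.81 + 101·1.96 + 96·0.49 + 25·11.56 = 2130.95.
s²ₚ = 2130.95 / 317 = 6.722240... → 6.7222.

6.7222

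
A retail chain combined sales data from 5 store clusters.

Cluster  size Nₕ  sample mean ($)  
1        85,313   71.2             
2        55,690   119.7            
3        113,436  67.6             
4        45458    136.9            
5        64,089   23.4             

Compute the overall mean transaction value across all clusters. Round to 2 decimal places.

77.29

N = 363986; weights Wₕ = Nₕ/N = (0.2344, 0.1530, 0.3116, 0.1249, 0.1761).
x̄_st = Σ Wₕ·x̄ₕ = 0.2344·71.2 + 0.1530·119.7 + 0.3116·67.6 + 0.1249·136.9 + 0.1761·23.4 ≈ 77.2874...
→ 77.29.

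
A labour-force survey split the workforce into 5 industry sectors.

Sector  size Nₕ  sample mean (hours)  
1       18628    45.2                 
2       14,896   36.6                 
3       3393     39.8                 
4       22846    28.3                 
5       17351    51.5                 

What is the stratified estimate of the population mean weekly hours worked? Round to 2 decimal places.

39.71

x̄_st = (Σ Nₕx̄ₕ) / (Σ Nₕ) = (18628·45.2 + 14896·36.6 + 3393·39.8 + 22846·28.3 + 17351·51.5) / 77114
= 3062338.9 / 77114 = 39.7118... → 39.71.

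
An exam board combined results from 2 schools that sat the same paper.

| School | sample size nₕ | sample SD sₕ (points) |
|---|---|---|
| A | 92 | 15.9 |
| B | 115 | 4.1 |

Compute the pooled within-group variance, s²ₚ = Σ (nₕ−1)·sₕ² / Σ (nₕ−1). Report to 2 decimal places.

Degrees of freedom: 91 + 114 = 205.
Σ(nₕ−1)sₕ² = 91·252.81 + 114·16.81 = 24922.05.
s²ₚ = 24922.05 / 205 = 121.5710... → 121.57.

121.57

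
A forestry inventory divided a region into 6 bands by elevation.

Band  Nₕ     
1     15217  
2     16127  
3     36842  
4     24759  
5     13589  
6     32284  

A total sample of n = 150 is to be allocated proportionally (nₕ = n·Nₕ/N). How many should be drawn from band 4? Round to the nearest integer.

Share of band 4 = 24759/138818 = 0.17836.
Allocate 150 × 0.17836 = 26.753... → 27.

27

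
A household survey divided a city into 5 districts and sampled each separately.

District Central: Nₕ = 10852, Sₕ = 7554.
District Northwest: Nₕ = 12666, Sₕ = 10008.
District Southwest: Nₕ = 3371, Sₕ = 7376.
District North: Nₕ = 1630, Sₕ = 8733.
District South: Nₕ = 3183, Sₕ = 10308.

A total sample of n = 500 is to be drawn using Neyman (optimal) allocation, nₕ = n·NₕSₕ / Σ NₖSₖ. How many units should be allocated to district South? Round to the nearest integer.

58

Σ NₕSₕ = 10852·7554 + 12666·10008 + 3371·7376 + 1630·8733 + 3183·10308 = 280646986.
Share for South: 32810364/280646986 = 0.11691.
n_South = 500 × 0.11691 = 58.455... → 58.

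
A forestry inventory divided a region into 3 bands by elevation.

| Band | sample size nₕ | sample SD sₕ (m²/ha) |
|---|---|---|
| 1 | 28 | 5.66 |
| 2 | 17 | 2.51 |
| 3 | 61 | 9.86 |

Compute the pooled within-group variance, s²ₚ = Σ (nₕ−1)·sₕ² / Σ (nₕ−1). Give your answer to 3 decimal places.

1: (28−1)·5.66² = 27·32.0356 = 864.9612
2: (17−1)·2.51² = 16·6.3001 = 100.8016
3: (61−1)·9.86² = 60·97.2196 = 5833.176
Numerator = 6798.9388; denominator = Σ(nₕ−1) = 103.
s²ₚ = 6798.9388/103 = 66.00911... → 66.009.

66.009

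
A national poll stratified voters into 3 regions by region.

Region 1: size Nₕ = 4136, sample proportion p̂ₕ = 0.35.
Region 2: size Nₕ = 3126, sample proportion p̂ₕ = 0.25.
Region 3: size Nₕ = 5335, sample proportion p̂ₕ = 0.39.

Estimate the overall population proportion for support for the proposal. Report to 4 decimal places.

0.3421

N = 4136 + 3126 + 5335 = 12597.
Overall proportion = Σ (Nₕ/N)·p̂ₕ.
Σ Nₕp̂ₕ = 1447.6 + 781.5 + 2080.65 = 4309.75.
4309.75 / 12597 = 0.342125... → 0.3421.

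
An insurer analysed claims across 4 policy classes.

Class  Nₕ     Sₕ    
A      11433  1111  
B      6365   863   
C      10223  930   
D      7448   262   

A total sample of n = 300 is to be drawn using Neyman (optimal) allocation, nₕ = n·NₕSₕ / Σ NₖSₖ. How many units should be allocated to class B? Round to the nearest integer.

56

Σ NₕSₕ = 11433·1111 + 6365·863 + 10223·930 + 7448·262 = 29653824.
Share for B: 5492995/29653824 = 0.18524.
n_B = 300 × 0.18524 = 55.571... → 56.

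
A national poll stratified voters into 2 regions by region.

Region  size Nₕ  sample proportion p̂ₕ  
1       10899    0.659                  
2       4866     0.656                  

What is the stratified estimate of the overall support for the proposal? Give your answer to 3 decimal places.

0.658

N = 10899 + 4866 = 15765.
Overall proportion = Σ (Nₕ/N)·p̂ₕ.
Σ Nₕp̂ₕ = 7182.441 + 3192.096 = 10374.537.
10374.537 / 15765 = 0.65807... → 0.658.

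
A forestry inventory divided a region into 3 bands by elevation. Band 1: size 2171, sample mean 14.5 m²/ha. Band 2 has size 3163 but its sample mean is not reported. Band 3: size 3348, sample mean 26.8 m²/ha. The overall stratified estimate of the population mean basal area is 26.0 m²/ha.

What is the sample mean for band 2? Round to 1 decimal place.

N = 2171 + 3163 + 3348 = 8682.
Overall total = μ·N = 26.0·8682 = 225732.
Subtract the known strata: 2171·14.5 + 3348·26.8 = 121205.9.
Remaining total for band 2: 225732 − 121205.9 = 104526.1.
Divide by its size: 104526.1 / 3163 = 33.047... → 33.0.

33.0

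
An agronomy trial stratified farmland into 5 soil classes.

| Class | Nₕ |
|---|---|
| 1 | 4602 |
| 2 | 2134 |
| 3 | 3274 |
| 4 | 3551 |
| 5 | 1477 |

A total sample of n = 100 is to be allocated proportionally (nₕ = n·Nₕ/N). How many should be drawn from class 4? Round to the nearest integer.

24

N = 4602 + 2134 + 3274 + 3551 + 1477 = 15038.
n_4 = 100·3551/15038 = 23.614... → 24.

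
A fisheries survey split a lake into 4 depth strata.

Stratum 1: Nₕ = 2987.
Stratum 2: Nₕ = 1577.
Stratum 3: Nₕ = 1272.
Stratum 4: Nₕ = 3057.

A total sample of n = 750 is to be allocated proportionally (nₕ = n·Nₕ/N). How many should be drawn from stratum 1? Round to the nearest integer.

252

Share of stratum 1 = 2987/8893 = 0.33588.
Allocate 750 × 0.33588 = 251.912... → 252.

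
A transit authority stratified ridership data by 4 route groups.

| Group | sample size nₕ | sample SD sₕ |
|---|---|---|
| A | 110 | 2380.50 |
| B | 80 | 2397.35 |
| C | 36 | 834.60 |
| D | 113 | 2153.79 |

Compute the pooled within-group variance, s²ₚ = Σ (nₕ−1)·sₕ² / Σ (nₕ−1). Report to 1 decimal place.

A: (110−1)·2380.50² = 109·5666780.25 = 617679047.25
B: (80−1)·2397.35² = 79·5747287.0225 = 454035674.7775
C: (36−1)·834.60² = 35·696557.16 = 24379500.6
D: (113−1)·2153.79² = 112·4638811.3641 = 519546872.7792
Numerator = 1615641095.4067; denominator = Σ(nₕ−1) = 335.
s²ₚ = 1615641095.4067/335 = 4822809.240... → 4822809.2.

4822809.2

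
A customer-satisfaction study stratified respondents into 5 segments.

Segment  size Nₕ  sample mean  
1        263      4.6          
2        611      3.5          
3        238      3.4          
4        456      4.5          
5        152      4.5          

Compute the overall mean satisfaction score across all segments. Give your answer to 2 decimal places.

4.01

N = 1720; weights Wₕ = Nₕ/N = (0.1529, 0.3552, 0.1384, 0.2651, 0.0884).
x̄_st = Σ Wₕ·x̄ₕ = 0.1529·4.6 + 0.3552·3.5 + 0.1384·3.4 + 0.2651·4.5 + 0.0884·4.5 ≈ 4.0078...
→ 4.01.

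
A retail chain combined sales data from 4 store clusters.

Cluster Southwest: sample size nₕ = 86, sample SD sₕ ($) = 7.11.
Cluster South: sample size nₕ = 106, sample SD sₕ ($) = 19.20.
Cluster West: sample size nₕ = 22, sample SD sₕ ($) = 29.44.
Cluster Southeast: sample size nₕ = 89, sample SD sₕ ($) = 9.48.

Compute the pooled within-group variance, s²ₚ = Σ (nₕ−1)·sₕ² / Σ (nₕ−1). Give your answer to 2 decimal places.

231.15

Southwest: (86−1)·7.11² = 85·50.5521 = 4296.9285
South: (106−1)·19.20² = 105·368.64 = 38707.2
West: (22−1)·29.44² = 21·866.7136 = 18200.9856
Southeast: (89−1)·9.48² = 88·89.8704 = 7908.5952
Numerator = 69113.7093; denominator = Σ(nₕ−1) = 299.
s²ₚ = 69113.7093/299 = 231.1495... → 231.15.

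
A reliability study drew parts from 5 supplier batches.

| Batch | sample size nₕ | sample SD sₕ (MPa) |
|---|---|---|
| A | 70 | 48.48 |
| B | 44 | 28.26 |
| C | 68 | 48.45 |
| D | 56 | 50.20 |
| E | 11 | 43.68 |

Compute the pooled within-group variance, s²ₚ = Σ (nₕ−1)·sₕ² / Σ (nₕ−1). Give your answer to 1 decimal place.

2096.2

Degrees of freedom: 69 + 43 + 67 + 55 + 10 = 244.
Σ(nₕ−1)sₕ² = 69·2350.3104 + 43·798.6276 + 67·2347.4025 + 55·2520.04 + 10·1907.9424 = 511469.9959.
s²ₚ = 511469.9959 / 244 = 2096.189... → 2096.2.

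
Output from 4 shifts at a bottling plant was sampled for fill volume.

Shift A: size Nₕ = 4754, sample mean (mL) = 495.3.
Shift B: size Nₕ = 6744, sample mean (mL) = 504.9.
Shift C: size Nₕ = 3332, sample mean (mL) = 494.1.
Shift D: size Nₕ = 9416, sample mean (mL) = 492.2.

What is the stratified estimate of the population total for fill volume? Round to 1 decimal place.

12040598.2

Population total = Σ Nₕ·x̄ₕ (each stratum's size times its mean).
4754·495.3 + 6744·504.9 + 3332·494.1 + 9416·492.2 = 2354656.2 + 3405045.6 + 1646341.2 + 4634555.2 = 12040598.2.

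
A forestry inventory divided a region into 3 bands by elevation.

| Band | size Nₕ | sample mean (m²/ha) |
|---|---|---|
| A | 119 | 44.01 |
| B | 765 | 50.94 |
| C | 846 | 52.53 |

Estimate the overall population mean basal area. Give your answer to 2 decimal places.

N = 1730; weights Wₕ = Nₕ/N = (0.0688, 0.4422, 0.4890).
x̄_st = Σ Wₕ·x̄ₕ = 0.0688·44.01 + 0.4422·50.94 + 0.4890·52.53 ≈ 51.2408...
→ 51.24.

51.24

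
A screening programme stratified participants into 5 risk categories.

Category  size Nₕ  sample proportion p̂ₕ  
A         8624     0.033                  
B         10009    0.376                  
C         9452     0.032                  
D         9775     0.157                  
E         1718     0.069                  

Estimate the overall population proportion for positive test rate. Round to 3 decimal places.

0.152

N = 8624 + 10009 + 9452 + 9775 + 1718 = 39578.
Overall proportion = Σ (Nₕ/N)·p̂ₕ.
Σ Nₕp̂ₕ = 284.592 + 3763.384 + 302.464 + 1534.675 + 118.542 = 6003.657.
6003.657 / 39578 = 0.15169... → 0.152.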